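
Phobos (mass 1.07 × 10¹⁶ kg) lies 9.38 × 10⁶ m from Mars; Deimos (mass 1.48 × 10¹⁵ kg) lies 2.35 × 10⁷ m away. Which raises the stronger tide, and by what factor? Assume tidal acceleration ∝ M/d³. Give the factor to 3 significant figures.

Phobos, by a factor of ≈ 114

Tidal stretch scales as M/d³; compute that for each body.
Phobos: (1.07 × 10¹⁶) / (9.38 × 10⁶)³ = 1.297 × 10⁻⁵
Deimos: (1.48 × 10¹⁵) / (2.35 × 10⁷)³ = 1.140 × 10⁻⁷
Ratio (larger/smaller) = 114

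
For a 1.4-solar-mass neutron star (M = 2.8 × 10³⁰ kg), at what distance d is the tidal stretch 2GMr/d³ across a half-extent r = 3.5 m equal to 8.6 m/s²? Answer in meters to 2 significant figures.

2GMr/d³ = a_tidal  ⇒  d = (2GMr / a_tidal)^(1/3)
d = (2 × 6.674×10⁻¹¹ × (2.8 × 10³⁰) × (3.5) / (8.6))^(1/3)
  = 5.3 × 10⁶ m

5.3 × 10⁶ m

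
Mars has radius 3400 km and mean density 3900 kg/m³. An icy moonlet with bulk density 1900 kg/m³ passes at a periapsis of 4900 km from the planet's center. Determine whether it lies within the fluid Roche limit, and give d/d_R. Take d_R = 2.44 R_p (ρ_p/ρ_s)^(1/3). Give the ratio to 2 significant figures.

inside; d/d_R ≈ 0.46

d_R = 2.44 × (3400 km) × (3900/1900)^(1/3) = 10540 km
d/d_R = (4900) / (10540) = 0.46
Since d/d_R < 1, the body is inside the Roche limit.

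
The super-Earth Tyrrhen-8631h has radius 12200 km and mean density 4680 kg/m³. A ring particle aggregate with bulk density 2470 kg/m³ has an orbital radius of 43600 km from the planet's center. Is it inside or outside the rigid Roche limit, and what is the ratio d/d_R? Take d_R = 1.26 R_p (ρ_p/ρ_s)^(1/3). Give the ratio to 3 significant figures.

d_R = 1.26 × (12200 km) × (4680/2470)^(1/3) = 19020 km
d/d_R = (43600) / (19020) = 2.29
Since d/d_R > 1, the body is outside the Roche limit.

outside; d/d_R ≈ 2.29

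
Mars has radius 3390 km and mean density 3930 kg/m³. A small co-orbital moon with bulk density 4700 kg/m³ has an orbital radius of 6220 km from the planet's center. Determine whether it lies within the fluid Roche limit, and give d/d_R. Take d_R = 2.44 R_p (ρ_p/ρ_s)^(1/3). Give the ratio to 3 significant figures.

d_R = 2.44 × (3390 km) × (3930/4700)^(1/3) = 7793 km
d/d_R = (6220) / (7793) = 0.798
Since d/d_R < 1, the body is inside the Roche limit.

inside; d/d_R ≈ 0.798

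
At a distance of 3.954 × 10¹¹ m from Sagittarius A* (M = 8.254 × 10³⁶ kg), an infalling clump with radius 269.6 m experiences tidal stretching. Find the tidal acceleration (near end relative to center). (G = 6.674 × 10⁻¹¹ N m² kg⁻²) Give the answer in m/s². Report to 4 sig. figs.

The tidal stretch is the gradient of GM/d² times the body's extent r, hence the 1/d³ dependence.
a_tidal = 2GMr/d³
        = 2 × (6.674 × 10⁻¹¹) × (8.254 × 10³⁶) × (269.6) / (3.954 × 10¹¹)³
        = 4.805 × 10⁻⁶ m/s²

4.805 × 10⁻⁶ m/s²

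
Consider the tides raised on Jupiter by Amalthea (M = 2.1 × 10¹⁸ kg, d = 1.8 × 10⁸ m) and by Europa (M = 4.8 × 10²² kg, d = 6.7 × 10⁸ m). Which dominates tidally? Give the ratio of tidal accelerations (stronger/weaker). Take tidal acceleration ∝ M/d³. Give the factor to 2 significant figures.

Tidal stretch scales as M/d³; compute that for each body.
Amalthea: (2.1 × 10¹⁸) / (1.8 × 10⁸)³ = 3.601 × 10⁻⁷
Europa: (4.8 × 10²²) / (6.7 × 10⁸)³ = 1.596 × 10⁻⁴
Ratio (larger/smaller) = 440

Europa, by a factor of ≈ 440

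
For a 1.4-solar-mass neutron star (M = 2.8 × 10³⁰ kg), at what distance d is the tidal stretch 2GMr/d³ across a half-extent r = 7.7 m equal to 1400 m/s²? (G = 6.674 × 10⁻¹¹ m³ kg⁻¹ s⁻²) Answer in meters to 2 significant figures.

2GMr/d³ = a_tidal  ⇒  d = (2GMr / a_tidal)^(1/3)
d = (2 × 6.674×10⁻¹¹ × (2.8 × 10³⁰) × (7.7) / (1400))^(1/3)
  = 1.3 × 10⁶ m

1.3 × 10⁶ m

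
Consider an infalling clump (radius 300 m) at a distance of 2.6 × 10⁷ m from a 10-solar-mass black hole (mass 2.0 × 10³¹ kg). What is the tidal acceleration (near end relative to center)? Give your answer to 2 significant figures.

The tidal stretch is the gradient of GM/d² times the body's extent r, hence the 1/d³ dependence.
Δa = 2GMr/d³
   = 2 × (6.674 × 10⁻¹¹) × (2.0 × 10³¹) × (300) / (2.6 × 10⁷)³
   = 4.6 × 10¹ m/s²

4.6 × 10¹ m/s²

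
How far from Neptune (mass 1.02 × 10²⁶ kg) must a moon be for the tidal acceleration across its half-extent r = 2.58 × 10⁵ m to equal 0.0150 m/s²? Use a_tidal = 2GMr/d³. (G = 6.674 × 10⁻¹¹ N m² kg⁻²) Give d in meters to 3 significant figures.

6.16 × 10⁷ m

2GMr/d³ = a_tidal  ⇒  d = (2GMr / a_tidal)^(1/3)
d = (2 × 6.674×10⁻¹¹ × (1.02 × 10²⁶) × (2.58 × 10⁵) / (0.0150))^(1/3)
  = 6.16 × 10⁷ m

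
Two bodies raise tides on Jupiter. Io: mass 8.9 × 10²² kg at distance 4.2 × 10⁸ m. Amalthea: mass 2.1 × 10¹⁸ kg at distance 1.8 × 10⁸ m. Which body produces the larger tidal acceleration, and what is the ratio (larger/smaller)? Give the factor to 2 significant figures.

The tide-raising term goes as M/d³ (the gradient of a 1/d² field).
Io: (8.9 × 10²²) / (4.2 × 10⁸)³ = 1.201 × 10⁻³
Amalthea: (2.1 × 10¹⁸) / (1.8 × 10⁸)³ = 3.601 × 10⁻⁷
Ratio (larger/smaller) = 3300

Io, by a factor of ≈ 3300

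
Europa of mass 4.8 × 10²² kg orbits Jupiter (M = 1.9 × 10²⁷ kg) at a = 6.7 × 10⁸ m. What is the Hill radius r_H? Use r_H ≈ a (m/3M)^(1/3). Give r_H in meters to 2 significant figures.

1.4 × 10⁷ m

r_H ≈ a (m/3M)^(1/3)
    = (6.7 × 10⁸) × (4.8 × 10²² / (3 × 1.9 × 10²⁷))^(1/3)
    = 1.4 × 10⁷ m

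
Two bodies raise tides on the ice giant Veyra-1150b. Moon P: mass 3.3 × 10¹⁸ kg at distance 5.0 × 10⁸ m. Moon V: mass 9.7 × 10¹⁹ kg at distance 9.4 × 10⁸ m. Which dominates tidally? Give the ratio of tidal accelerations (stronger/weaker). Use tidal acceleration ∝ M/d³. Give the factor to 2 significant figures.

Moon V, by a factor of ≈ 4.4

Compare M/d³ for the two perturbers:
Moon P: (3.3 × 10¹⁸) / (5.0 × 10⁸)³ = 2.640 × 10⁻⁸
Moon V: (9.7 × 10¹⁹) / (9.4 × 10⁸)³ = 1.168 × 10⁻⁷
Ratio (larger/smaller) = 4.4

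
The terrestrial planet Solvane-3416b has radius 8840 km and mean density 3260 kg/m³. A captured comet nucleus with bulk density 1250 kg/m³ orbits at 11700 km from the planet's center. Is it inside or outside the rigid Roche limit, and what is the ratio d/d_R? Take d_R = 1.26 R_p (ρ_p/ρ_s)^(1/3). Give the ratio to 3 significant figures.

inside; d/d_R ≈ 0.763

d_R = 1.26 × (8840 km) × (3260/1250)^(1/3) = 15330 km
d/d_R = (11700) / (15330) = 0.763
Since d/d_R < 1, the body is inside the Roche limit.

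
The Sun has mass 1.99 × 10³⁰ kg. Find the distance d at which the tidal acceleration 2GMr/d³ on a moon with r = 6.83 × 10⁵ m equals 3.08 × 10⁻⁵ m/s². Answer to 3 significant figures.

1.81 × 10¹⁰ m

2GMr/d³ = a_tidal  ⇒  d = (2GMr / a_tidal)^(1/3)
d = (2 × 6.674×10⁻¹¹ × (1.99 × 10³⁰) × (6.83 × 10⁵) / (3.08 × 10⁻⁵))^(1/3)
  = 1.81 × 10¹⁰ m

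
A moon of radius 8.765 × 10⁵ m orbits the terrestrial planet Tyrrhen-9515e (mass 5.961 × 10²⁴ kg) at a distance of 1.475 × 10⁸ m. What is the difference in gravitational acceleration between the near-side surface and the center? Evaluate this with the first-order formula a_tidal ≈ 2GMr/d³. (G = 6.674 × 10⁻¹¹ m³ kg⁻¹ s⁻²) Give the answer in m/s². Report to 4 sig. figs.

Δg = 2GMr/d³
   = 2 × (6.674 × 10⁻¹¹) × (5.961 × 10²⁴) × (8.765 × 10⁵) / (1.475 × 10⁸)³
   = 2.173 × 10⁻⁴ m/s²

2.173 × 10⁻⁴ m/s²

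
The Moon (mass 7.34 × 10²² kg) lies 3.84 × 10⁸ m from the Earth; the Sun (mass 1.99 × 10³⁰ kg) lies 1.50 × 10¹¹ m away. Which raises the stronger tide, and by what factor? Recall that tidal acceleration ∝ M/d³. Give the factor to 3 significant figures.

Compare M/d³ for the two perturbers:
The Moon: (7.34 × 10²²) / (3.84 × 10⁸)³ = 1.296 × 10⁻³
The Sun: (1.99 × 10³⁰) / (1.50 × 10¹¹)³ = 5.896 × 10⁻⁴
Ratio (larger/smaller) = 2.20

The Moon, by a factor of ≈ 2.20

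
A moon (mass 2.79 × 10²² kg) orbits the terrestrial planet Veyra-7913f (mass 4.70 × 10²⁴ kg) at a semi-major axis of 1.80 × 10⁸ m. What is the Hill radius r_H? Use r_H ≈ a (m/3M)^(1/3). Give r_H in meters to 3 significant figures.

2.26 × 10⁷ m

r_H ≈ a (m/3M)^(1/3)
    = (1.80 × 10⁸) × (2.79 × 10²² / (3 × 4.70 × 10²⁴))^(1/3)
    = 2.26 × 10⁷ m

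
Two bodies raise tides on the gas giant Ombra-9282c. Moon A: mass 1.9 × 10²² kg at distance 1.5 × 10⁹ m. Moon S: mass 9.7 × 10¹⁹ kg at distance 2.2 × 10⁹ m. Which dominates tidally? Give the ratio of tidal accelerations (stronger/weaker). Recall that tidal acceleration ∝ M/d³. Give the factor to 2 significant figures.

Moon A, by a factor of ≈ 620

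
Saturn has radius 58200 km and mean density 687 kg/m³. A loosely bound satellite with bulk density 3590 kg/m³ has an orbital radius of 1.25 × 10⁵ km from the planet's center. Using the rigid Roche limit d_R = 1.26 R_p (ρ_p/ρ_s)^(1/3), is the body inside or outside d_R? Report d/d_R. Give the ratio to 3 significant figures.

d_R = 1.26 × (58200 km) × (687/3590)^(1/3) = 42260 km
d/d_R = (1.25 × 10⁵) / (42260) = 2.96
Since d/d_R > 1, the body is outside the Roche limit.

outside; d/d_R ≈ 2.96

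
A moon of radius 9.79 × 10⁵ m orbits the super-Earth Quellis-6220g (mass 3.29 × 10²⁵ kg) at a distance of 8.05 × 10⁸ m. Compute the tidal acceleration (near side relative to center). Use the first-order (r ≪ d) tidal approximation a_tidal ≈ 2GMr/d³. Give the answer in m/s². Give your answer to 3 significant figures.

Δg = 2GMr/d³
   = 2 × (6.674 × 10⁻¹¹) × (3.29 × 10²⁵) × (9.79 × 10⁵) / (8.05 × 10⁸)³
   = 8.24 × 10⁻⁶ m/s²

8.24 × 10⁻⁶ m/s²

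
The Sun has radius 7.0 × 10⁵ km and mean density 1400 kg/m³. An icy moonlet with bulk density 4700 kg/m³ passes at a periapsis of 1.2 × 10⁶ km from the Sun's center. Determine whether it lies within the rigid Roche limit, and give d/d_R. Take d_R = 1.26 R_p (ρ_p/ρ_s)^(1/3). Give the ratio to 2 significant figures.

outside; d/d_R ≈ 2.0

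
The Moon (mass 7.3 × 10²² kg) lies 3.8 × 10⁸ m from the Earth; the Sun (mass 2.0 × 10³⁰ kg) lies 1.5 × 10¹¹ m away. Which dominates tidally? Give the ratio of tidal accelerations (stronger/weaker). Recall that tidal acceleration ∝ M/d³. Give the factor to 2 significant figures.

The Moon, by a factor of ≈ 2.2

The tide-raising term goes as M/d³ (the gradient of a 1/d² field).
The Moon: (7.3 × 10²²) / (3.8 × 10⁸)³ = 1.330 × 10⁻³
The Sun: (2.0 × 10³⁰) / (1.5 × 10¹¹)³ = 5.926 × 10⁻⁴
Ratio (larger/smaller) = 2.2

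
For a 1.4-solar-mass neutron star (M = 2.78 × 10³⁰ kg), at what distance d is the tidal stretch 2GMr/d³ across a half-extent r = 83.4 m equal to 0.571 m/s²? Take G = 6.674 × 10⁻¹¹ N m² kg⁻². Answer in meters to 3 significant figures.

2GMr/d³ = a_tidal  ⇒  d = (2GMr / a_tidal)^(1/3)
d = (2 × 6.674×10⁻¹¹ × (2.78 × 10³⁰) × (83.4) / (0.571))^(1/3)
  = 3.78 × 10⁷ m

3.78 × 10⁷ m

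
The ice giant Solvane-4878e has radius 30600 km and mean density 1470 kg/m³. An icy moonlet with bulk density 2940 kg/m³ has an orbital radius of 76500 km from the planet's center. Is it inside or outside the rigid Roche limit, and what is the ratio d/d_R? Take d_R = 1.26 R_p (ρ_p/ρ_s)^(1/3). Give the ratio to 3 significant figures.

d_R = 1.26 × (30600 km) × (1470/2940)^(1/3) = 30600 km
d/d_R = (76500) / (30600) = 2.50
Since d/d_R > 1, the body is outside the Roche limit.

outside; d/d_R ≈ 2.50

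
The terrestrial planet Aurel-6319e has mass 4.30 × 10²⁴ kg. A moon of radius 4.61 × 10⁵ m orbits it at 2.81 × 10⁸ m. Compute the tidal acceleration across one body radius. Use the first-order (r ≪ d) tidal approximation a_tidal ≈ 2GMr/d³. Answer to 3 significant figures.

1.19 × 10⁻⁵ m/s²

Differencing GM/(d−r)² and GM/d² to first order in r/d gives 2GMr/d³.
Δa = 2GMr/d³
   = 2 × (6.674 × 10⁻¹¹) × (4.30 × 10²⁴) × (4.61 × 10⁵) / (2.81 × 10⁸)³
   = 1.19 × 10⁻⁵ m/s²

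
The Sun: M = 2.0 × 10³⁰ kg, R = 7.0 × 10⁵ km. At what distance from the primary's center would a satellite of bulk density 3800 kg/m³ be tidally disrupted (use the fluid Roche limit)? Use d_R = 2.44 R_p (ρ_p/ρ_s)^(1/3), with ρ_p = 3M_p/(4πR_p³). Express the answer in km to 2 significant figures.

ρ_p = 3M_p/(4πR_p³) = 3 × (2.0 × 10³⁰) / (4π × (7.0 × 10⁸ m)³) = 1400 kg/m³
d_R = 2.44 × 7.0 × 10⁵ km × (1400/3800)^(1/3)
    = 1.2 × 10⁶ km

1.2 × 10⁶ km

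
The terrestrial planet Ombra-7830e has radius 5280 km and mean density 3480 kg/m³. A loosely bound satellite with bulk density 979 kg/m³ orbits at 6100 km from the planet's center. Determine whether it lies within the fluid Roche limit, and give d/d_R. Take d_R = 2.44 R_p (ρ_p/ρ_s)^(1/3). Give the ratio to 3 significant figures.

d_R = 2.44 × (5280 km) × (3480/979)^(1/3) = 19660 km
d/d_R = (6100) / (19660) = 0.310
Since d/d_R < 1, the body is inside the Roche limit.

inside; d/d_R ≈ 0.310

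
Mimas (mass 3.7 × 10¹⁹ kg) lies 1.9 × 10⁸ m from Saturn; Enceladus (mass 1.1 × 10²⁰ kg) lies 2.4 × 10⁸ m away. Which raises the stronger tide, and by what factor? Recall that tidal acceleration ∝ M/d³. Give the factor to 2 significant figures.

Enceladus, by a factor of ≈ 1.5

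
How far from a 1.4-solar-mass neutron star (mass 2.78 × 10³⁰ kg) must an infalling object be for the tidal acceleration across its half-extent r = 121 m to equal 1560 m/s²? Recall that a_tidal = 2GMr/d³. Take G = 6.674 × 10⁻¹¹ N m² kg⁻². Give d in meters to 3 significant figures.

2GMr/d³ = a_tidal  ⇒  d = (2GMr / a_tidal)^(1/3)
d = (2 × 6.674×10⁻¹¹ × (2.78 × 10³⁰) × (121) / (1560))^(1/3)
  = 3.06 × 10⁶ m

3.06 × 10⁶ m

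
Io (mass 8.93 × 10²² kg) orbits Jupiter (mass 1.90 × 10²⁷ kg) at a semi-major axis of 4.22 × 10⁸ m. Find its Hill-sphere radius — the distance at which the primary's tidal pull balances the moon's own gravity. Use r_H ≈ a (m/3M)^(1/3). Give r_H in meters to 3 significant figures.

1.06 × 10⁷ m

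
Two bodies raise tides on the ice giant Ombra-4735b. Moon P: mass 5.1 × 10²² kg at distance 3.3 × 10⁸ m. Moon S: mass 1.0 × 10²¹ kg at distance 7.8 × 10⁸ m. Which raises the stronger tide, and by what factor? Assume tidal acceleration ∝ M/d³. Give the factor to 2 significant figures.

Moon P, by a factor of ≈ 670

Tidal acceleration ∝ M/d³, so compare M/d³ for each.
Moon P: (5.1 × 10²²) / (3.3 × 10⁸)³ = 1.419 × 10⁻³
Moon S: (1.0 × 10²¹) / (7.8 × 10⁸)³ = 2.107 × 10⁻⁶
Ratio (larger/smaller) = 670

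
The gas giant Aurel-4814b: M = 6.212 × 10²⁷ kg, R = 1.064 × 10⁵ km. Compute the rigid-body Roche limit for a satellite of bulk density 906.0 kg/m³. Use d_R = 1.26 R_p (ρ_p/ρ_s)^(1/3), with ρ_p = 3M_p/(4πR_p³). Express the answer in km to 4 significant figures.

1.485 × 10⁵ km

ρ_p = 3M_p/(4πR_p³) = 3 × (6.212 × 10²⁷) / (4π × (1.064 × 10⁸ m)³) = 1231 kg/m³
d_R = 1.26 × 1.064 × 10⁵ km × (1231/906.0)^(1/3)
    = 1.485 × 10⁵ km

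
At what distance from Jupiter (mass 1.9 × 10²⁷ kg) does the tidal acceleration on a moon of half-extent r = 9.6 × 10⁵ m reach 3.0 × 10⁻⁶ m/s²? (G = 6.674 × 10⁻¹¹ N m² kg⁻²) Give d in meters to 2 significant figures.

4.3 × 10⁹ m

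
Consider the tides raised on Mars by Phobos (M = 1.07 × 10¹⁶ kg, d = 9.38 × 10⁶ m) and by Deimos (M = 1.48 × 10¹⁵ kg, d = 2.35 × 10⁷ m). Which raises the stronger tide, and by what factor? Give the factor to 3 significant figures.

Phobos, by a factor of ≈ 114

Tidal stretch scales as M/d³; compute that for each body.
Phobos: (1.07 × 10¹⁶) / (9.38 × 10⁶)³ = 1.297 × 10⁻⁵
Deimos: (1.48 × 10¹⁵) / (2.35 × 10⁷)³ = 1.140 × 10⁻⁷
Ratio (larger/smaller) = 114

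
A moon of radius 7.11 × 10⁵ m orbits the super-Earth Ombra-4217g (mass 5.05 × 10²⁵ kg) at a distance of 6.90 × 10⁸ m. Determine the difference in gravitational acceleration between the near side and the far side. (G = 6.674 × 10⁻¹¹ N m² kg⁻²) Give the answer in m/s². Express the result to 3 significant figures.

Δa = 4GMr/d³
   = 4 × (6.674 × 10⁻¹¹) × (5.05 × 10²⁵) × (7.11 × 10⁵) / (6.90 × 10⁸)³
   = 2.92 × 10⁻⁵ m/s²

2.92 × 10⁻⁵ m/s²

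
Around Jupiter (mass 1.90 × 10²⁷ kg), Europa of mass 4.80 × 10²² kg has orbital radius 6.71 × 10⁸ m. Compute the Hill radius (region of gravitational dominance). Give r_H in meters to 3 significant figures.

r_H ≈ a (m/3M)^(1/3)
    = (6.71 × 10⁸) × (4.80 × 10²² / (3 × 1.90 × 10²⁷))^(1/3)
    = 1.37 × 10⁷ m

1.37 × 10⁷ m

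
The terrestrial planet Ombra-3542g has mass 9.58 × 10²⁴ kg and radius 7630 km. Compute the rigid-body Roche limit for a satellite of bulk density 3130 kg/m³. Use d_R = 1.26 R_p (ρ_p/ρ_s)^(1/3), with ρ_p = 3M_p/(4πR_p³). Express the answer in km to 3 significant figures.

11300 km

ρ_p = 3M_p/(4πR_p³) = 3 × (9.58 × 10²⁴) / (4π × (7.63 × 10⁶ m)³) = 5150 kg/m³
d_R = 1.26 × 7630 km × (5150/3130)^(1/3)
    = 11300 km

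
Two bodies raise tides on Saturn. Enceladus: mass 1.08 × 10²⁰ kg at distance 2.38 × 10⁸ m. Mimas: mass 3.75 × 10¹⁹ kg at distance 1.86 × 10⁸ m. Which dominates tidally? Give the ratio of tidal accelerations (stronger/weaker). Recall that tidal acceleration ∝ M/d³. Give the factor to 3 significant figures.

Enceladus, by a factor of ≈ 1.37

The tide-raising term goes as M/d³ (the gradient of a 1/d² field).
Enceladus: (1.08 × 10²⁰) / (2.38 × 10⁸)³ = 8.011 × 10⁻⁶
Mimas: (3.75 × 10¹⁹) / (1.86 × 10⁸)³ = 5.828 × 10⁻⁶
Ratio (larger/smaller) = 1.37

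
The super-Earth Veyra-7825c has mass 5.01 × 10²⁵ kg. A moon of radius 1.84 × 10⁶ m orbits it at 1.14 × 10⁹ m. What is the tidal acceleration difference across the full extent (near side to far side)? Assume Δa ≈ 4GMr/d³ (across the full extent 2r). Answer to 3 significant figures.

a_tidal = 4GMr/d³
        = 4 × (6.674 × 10⁻¹¹) × (5.01 × 10²⁵) × (1.84 × 10⁶) / (1.14 × 10⁹)³
        = 1.66 × 10⁻⁵ m/s²

1.66 × 10⁻⁵ m/s²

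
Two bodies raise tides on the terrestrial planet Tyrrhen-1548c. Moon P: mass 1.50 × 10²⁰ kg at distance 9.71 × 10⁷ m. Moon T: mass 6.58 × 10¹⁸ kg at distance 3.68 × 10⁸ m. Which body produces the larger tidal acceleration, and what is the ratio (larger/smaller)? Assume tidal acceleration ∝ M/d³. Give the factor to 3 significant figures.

Moon P, by a factor of ≈ 1240

Compare M/d³ for the two perturbers:
Moon P: (1.50 × 10²⁰) / (9.71 × 10⁷)³ = 1.638 × 10⁻⁴
Moon T: (6.58 × 10¹⁸) / (3.68 × 10⁸)³ = 1.320 × 10⁻⁷
Ratio (larger/smaller) = 1240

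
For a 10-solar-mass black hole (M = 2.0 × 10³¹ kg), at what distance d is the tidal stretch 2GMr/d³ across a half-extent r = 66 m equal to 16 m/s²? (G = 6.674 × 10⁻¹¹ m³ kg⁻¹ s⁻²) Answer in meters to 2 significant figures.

2.2 × 10⁷ m

2GMr/d³ = a_tidal  ⇒  d = (2GMr / a_tidal)^(1/3)
d = (2 × 6.674×10⁻¹¹ × (2.0 × 10³¹) × (66) / (16))^(1/3)
  = 2.2 × 10⁷ m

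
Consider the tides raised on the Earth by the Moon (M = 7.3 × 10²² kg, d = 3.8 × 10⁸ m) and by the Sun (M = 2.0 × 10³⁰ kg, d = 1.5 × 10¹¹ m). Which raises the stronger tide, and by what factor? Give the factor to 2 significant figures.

The Moon, by a factor of ≈ 2.2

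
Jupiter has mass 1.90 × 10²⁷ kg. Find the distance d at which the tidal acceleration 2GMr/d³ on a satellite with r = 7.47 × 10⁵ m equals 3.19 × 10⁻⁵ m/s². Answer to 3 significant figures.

1.81 × 10⁹ m

2GMr/d³ = a_tidal  ⇒  d = (2GMr / a_tidal)^(1/3)
d = (2 × 6.674×10⁻¹¹ × (1.90 × 10²⁷) × (7.47 × 10⁵) / (3.19 × 10⁻⁵))^(1/3)
  = 1.81 × 10⁹ m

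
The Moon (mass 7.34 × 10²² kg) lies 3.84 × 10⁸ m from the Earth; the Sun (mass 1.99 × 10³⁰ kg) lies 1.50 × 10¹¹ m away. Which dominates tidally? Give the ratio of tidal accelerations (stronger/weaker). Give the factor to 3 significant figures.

The Moon, by a factor of ≈ 2.20

Tidal stretch scales as M/d³; compute that for each body.
The Moon: (7.34 × 10²²) / (3.84 × 10⁸)³ = 1.296 × 10⁻³
The Sun: (1.99 × 10³⁰) / (1.50 × 10¹¹)³ = 5.896 × 10⁻⁴
Ratio (larger/smaller) = 2.20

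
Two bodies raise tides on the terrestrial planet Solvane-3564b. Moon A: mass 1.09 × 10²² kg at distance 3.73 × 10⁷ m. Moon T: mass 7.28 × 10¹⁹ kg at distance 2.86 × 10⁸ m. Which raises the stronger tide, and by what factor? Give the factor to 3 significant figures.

Moon A, by a factor of ≈ 67500

Tidal acceleration ∝ M/d³, so compare M/d³ for each.
Moon A: (1.09 × 10²²) / (3.73 × 10⁷)³ = 2.100 × 10⁻¹
Moon T: (7.28 × 10¹⁹) / (2.86 × 10⁸)³ = 3.112 × 10⁻⁶
Ratio (larger/smaller) = 67500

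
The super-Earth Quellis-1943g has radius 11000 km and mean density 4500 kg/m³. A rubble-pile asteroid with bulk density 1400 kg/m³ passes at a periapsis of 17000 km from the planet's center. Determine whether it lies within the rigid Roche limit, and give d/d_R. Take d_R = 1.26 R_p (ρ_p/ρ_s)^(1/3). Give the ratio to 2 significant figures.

d_R = 1.26 × (11000 km) × (4500/1400)^(1/3) = 20450 km
d/d_R = (17000) / (20450) = 0.83
Since d/d_R < 1, the body is inside the Roche limit.

inside; d/d_R ≈ 0.83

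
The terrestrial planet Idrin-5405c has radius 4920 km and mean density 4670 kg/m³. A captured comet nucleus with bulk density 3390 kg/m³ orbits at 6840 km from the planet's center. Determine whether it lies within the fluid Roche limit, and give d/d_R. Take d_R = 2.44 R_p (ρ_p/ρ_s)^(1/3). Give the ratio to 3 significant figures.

d_R = 2.44 × (4920 km) × (4670/3390)^(1/3) = 13360 km
d/d_R = (6840) / (13360) = 0.512
Since d/d_R < 1, the body is inside the Roche limit.

inside; d/d_R ≈ 0.512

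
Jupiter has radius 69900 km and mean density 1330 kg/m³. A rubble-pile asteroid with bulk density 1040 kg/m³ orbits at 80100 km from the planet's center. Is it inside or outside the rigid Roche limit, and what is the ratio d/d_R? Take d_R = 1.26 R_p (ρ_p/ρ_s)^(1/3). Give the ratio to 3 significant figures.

inside; d/d_R ≈ 0.838

d_R = 1.26 × (69900 km) × (1330/1040)^(1/3) = 95600 km
d/d_R = (80100) / (95600) = 0.838
Since d/d_R < 1, the body is inside the Roche limit.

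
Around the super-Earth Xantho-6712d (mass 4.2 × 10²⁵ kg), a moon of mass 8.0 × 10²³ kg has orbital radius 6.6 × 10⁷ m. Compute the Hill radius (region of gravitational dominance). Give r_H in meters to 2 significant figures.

r_H ≈ a (m/3M)^(1/3)
    = (6.6 × 10⁷) × (8.0 × 10²³ / (3 × 4.2 × 10²⁵))^(1/3)
    = 1.2 × 10⁷ m

1.2 × 10⁷ m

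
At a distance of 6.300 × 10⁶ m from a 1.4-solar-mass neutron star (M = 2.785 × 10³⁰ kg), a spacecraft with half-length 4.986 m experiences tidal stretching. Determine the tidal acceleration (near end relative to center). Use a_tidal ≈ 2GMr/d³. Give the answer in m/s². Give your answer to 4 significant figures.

7.413 m/s²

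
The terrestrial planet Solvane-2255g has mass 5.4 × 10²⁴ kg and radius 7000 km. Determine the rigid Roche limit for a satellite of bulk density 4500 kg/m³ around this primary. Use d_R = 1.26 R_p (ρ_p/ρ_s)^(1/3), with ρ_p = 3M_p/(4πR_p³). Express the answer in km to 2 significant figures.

ρ_p = 3M_p/(4πR_p³) = 3 × (5.4 × 10²⁴) / (4π × (7.0 × 10⁶ m)³) = 3800 kg/m³
d_R = 1.26 × 7000 km × (3800/4500)^(1/3)
    = 8300 km

8300 km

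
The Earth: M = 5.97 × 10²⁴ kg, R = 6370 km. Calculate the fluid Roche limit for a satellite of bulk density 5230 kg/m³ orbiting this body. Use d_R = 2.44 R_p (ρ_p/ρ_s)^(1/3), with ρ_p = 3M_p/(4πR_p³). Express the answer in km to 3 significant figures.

ρ_p = 3M_p/(4πR_p³) = 3 × (5.97 × 10²⁴) / (4π × (6.37 × 10⁶ m)³) = 5510 kg/m³
d_R = 2.44 × 6370 km × (5510/5230)^(1/3)
    = 15800 km

15800 km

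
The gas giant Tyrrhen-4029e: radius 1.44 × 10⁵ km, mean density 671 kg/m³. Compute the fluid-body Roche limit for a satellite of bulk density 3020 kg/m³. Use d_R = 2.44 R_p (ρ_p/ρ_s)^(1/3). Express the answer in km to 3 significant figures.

d_R = 2.44 × 1.44 × 10⁵ km × (671/3020)^(1/3)
    = 2.13 × 10⁵ km

2.13 × 10⁵ km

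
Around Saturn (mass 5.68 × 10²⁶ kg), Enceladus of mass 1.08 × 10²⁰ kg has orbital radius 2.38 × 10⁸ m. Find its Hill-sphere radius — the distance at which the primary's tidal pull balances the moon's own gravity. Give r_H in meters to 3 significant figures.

9.49 × 10⁵ m

r_H ≈ a (m/3M)^(1/3)
    = (2.38 × 10⁸) × (1.08 × 10²⁰ / (3 × 5.68 × 10²⁶))^(1/3)
    = 9.49 × 10⁵ m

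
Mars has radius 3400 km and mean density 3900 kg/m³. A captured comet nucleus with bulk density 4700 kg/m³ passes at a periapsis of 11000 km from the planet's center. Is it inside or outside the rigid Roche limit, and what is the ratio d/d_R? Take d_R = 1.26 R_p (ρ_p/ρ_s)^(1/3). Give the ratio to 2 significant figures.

outside; d/d_R ≈ 2.7

d_R = 1.26 × (3400 km) × (3900/4700)^(1/3) = 4026 km
d/d_R = (11000) / (4026) = 2.7
Since d/d_R > 1, the body is outside the Roche limit.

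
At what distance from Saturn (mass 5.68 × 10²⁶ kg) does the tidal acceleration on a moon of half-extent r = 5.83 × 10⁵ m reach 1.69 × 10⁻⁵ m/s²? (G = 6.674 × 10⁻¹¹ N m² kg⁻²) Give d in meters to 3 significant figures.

2GMr/d³ = a_tidal  ⇒  d = (2GMr / a_tidal)^(1/3)
d = (2 × 6.674×10⁻¹¹ × (5.68 × 10²⁶) × (5.83 × 10⁵) / (1.69 × 10⁻⁵))^(1/3)
  = 1.38 × 10⁹ m

1.38 × 10⁹ m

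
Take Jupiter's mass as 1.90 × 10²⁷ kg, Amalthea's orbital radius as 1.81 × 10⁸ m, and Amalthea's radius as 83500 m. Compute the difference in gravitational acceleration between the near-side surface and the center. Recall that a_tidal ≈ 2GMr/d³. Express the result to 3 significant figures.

3.57 × 10⁻³ m/s²

a_tidal = 2GMr/d³
        = 2 × (6.674 × 10⁻¹¹) × (1.90 × 10²⁷) × (83500) / (1.81 × 10⁸)³
        = 3.57 × 10⁻³ m/s²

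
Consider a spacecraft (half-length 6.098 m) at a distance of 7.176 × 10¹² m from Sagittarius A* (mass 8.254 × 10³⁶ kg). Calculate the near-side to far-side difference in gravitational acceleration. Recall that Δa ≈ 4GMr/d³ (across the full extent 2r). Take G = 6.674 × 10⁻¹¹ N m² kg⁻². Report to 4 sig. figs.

Δa = 4GMr/d³
   = 4 × (6.674 × 10⁻¹¹) × (8.254 × 10³⁶) × (6.098) / (7.176 × 10¹²)³
   = 3.636 × 10⁻¹¹ m/s²

3.636 × 10⁻¹¹ m/s²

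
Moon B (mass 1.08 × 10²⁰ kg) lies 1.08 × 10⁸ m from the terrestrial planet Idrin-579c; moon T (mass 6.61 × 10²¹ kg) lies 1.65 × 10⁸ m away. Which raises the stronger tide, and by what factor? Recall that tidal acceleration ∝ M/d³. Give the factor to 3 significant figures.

The tide-raising term goes as M/d³ (the gradient of a 1/d² field).
Moon B: (1.08 × 10²⁰) / (1.08 × 10⁸)³ = 8.573 × 10⁻⁵
Moon T: (6.61 × 10²¹) / (1.65 × 10⁸)³ = 1.471 × 10⁻³
Ratio (larger/smaller) = 17.2

Moon T, by a factor of ≈ 17.2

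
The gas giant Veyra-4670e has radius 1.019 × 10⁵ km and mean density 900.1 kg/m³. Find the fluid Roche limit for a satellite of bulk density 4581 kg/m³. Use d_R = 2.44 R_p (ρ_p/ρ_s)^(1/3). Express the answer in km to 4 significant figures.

1.445 × 10⁵ km

d_R = 2.44 × 1.019 × 10⁵ km × (900.1/4581)^(1/3)
    = 1.445 × 10⁵ km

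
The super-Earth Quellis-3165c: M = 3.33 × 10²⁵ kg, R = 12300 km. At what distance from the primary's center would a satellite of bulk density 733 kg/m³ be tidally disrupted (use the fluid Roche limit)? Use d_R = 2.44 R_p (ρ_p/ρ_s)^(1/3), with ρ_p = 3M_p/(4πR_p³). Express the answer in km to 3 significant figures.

54000 km

ρ_p = 3M_p/(4πR_p³) = 3 × (3.33 × 10²⁵) / (4π × (1.23 × 10⁷ m)³) = 4270 kg/m³
d_R = 2.44 × 12300 km × (4270/733)^(1/3)
    = 54000 km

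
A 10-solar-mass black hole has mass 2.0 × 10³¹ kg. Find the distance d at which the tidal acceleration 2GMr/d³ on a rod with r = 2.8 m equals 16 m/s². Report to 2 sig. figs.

7.8 × 10⁶ m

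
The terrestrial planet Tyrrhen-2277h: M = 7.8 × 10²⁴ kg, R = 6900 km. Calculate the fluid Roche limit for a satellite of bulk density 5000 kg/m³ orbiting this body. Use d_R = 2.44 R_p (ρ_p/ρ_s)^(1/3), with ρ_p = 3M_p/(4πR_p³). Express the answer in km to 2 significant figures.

18000 km

ρ_p = 3M_p/(4πR_p³) = 3 × (7.8 × 10²⁴) / (4π × (6.9 × 10⁶ m)³) = 5700 kg/m³
d_R = 2.44 × 6900 km × (5700/5000)^(1/3)
    = 18000 km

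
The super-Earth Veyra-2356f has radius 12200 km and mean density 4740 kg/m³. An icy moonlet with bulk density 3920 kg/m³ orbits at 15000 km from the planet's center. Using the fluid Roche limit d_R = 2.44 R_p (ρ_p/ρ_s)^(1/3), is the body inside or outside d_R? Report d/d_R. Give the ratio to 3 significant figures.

inside; d/d_R ≈ 0.473

d_R = 2.44 × (12200 km) × (4740/3920)^(1/3) = 31710 km
d/d_R = (15000) / (31710) = 0.473
Since d/d_R < 1, the body is inside the Roche limit.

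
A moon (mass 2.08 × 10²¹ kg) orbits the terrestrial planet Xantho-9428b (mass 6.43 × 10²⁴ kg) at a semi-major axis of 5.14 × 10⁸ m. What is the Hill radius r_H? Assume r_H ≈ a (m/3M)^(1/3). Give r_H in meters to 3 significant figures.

r_H ≈ a (m/3M)^(1/3)
    = (5.14 × 10⁸) × (2.08 × 10²¹ / (3 × 6.43 × 10²⁴))^(1/3)
    = 2.45 × 10⁷ m

2.45 × 10⁷ m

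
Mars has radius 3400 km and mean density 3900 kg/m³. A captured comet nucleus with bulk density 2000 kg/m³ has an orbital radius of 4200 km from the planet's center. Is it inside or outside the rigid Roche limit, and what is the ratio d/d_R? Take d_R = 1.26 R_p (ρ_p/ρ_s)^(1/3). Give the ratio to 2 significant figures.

inside; d/d_R ≈ 0.78

d_R = 1.26 × (3400 km) × (3900/2000)^(1/3) = 5352 km
d/d_R = (4200) / (5352) = 0.78
Since d/d_R < 1, the body is inside the Roche limit.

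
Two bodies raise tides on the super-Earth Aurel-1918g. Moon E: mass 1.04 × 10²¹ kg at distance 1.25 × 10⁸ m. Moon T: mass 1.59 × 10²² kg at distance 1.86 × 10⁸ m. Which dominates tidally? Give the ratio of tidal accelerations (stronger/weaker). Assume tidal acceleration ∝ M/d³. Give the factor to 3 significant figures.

Moon T, by a factor of ≈ 4.64

Compare M/d³ for the two perturbers:
Moon E: (1.04 × 10²¹) / (1.25 × 10⁸)³ = 5.325 × 10⁻⁴
Moon T: (1.59 × 10²²) / (1.86 × 10⁸)³ = 2.471 × 10⁻³
Ratio (larger/smaller) = 4.64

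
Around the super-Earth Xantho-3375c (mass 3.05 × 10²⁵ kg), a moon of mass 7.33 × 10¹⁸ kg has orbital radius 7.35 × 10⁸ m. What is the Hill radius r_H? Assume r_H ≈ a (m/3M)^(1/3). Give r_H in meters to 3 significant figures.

3.17 × 10⁶ m

r_H ≈ a (m/3M)^(1/3)
    = (7.35 × 10⁸) × (7.33 × 10¹⁸ / (3 × 3.05 × 10²⁵))^(1/3)
    = 3.17 × 10⁶ m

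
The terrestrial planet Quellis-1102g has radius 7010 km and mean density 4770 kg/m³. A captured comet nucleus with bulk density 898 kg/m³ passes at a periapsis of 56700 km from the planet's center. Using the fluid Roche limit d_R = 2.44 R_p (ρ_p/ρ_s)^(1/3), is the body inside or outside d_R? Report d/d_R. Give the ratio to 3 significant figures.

outside; d/d_R ≈ 1.90

d_R = 2.44 × (7010 km) × (4770/898)^(1/3) = 29840 km
d/d_R = (56700) / (29840) = 1.90
Since d/d_R > 1, the body is outside the Roche limit.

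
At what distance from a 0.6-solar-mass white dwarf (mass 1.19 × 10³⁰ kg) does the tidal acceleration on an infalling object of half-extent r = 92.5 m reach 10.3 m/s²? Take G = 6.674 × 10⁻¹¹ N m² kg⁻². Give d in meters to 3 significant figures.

2GMr/d³ = a_tidal  ⇒  d = (2GMr / a_tidal)^(1/3)
d = (2 × 6.674×10⁻¹¹ × (1.19 × 10³⁰) × (92.5) / (10.3))^(1/3)
  = 1.13 × 10⁷ m

1.13 × 10⁷ m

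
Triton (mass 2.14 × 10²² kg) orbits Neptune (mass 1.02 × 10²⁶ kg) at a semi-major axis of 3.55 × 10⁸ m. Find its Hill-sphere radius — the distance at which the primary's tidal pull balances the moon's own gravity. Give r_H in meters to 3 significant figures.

1.46 × 10⁷ m

r_H ≈ a (m/3M)^(1/3)
    = (3.55 × 10⁸) × (2.14 × 10²² / (3 × 1.02 × 10²⁶))^(1/3)
    = 1.46 × 10⁷ m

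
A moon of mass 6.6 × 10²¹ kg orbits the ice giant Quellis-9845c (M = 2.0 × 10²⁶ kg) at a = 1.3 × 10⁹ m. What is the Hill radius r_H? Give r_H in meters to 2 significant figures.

r_H ≈ a (m/3M)^(1/3)
    = (1.3 × 10⁹) × (6.6 × 10²¹ / (3 × 2.0 × 10²⁶))^(1/3)
    = 2.9 × 10⁷ m

2.9 × 10⁷ m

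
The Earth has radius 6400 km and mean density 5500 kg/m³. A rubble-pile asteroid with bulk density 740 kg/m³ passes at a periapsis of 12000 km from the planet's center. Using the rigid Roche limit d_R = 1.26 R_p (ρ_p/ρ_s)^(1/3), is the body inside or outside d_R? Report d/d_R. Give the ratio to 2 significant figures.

d_R = 1.26 × (6400 km) × (5500/740)^(1/3) = 15740 km
d/d_R = (12000) / (15740) = 0.76
Since d/d_R < 1, the body is inside the Roche limit.

inside; d/d_R ≈ 0.76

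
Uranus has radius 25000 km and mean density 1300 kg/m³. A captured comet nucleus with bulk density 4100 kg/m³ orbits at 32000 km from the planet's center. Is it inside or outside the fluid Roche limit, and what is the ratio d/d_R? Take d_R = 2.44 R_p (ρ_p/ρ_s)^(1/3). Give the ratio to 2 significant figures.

d_R = 2.44 × (25000 km) × (1300/4100)^(1/3) = 41600 km
d/d_R = (32000) / (41600) = 0.77
Since d/d_R < 1, the body is inside the Roche limit.

inside; d/d_R ≈ 0.77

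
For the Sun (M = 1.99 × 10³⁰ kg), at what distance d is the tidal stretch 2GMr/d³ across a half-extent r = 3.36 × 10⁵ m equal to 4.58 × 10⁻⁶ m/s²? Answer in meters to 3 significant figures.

2GMr/d³ = a_tidal  ⇒  d = (2GMr / a_tidal)^(1/3)
d = (2 × 6.674×10⁻¹¹ × (1.99 × 10³⁰) × (3.36 × 10⁵) / (4.58 × 10⁻⁶))^(1/3)
  = 2.69 × 10¹⁰ m

2.69 × 10¹⁰ m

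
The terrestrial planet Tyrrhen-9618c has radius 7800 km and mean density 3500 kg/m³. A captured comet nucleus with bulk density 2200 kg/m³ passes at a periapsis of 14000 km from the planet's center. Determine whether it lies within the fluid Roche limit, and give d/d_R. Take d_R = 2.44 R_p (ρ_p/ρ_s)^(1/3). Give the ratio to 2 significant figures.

inside; d/d_R ≈ 0.63

d_R = 2.44 × (7800 km) × (3500/2200)^(1/3) = 22220 km
d/d_R = (14000) / (22220) = 0.63
Since d/d_R < 1, the body is inside the Roche limit.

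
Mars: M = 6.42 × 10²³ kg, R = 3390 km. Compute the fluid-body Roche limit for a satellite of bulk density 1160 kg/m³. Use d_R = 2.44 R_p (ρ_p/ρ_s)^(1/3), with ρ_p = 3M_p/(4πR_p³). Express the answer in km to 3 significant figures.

12400 km

ρ_p = 3M_p/(4πR_p³) = 3 × (6.42 × 10²³) / (4π × (3.39 × 10⁶ m)³) = 3930 kg/m³
d_R = 2.44 × 3390 km × (3930/1160)^(1/3)
    = 12400 km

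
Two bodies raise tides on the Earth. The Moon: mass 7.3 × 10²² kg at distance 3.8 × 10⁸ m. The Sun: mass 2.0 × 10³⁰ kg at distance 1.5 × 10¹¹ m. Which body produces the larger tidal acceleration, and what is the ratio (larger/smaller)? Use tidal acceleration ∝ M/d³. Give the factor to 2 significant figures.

The tide-raising term goes as M/d³ (the gradient of a 1/d² field).
The Moon: (7.3 × 10²²) / (3.8 × 10⁸)³ = 1.330 × 10⁻³
The Sun: (2.0 × 10³⁰) / (1.5 × 10¹¹)³ = 5.926 × 10⁻⁴
Ratio (larger/smaller) = 2.2

The Moon, by a factor of ≈ 2.2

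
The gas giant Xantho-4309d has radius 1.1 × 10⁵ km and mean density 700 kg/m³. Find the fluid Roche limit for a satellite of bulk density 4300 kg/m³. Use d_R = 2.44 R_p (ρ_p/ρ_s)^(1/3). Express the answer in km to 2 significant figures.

1.5 × 10⁵ km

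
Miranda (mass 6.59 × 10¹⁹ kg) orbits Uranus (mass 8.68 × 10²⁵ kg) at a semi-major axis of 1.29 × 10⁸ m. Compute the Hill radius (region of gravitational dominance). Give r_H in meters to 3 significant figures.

8.16 × 10⁵ m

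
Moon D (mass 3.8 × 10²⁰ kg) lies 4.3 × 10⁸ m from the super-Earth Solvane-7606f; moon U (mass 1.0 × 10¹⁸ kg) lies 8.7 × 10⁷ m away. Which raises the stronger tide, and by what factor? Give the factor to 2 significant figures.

Compare M/d³ for the two perturbers:
Moon D: (3.8 × 10²⁰) / (4.3 × 10⁸)³ = 4.779 × 10⁻⁶
Moon U: (1.0 × 10¹⁸) / (8.7 × 10⁷)³ = 1.519 × 10⁻⁶
Ratio (larger/smaller) = 3.1

Moon D, by a factor of ≈ 3.1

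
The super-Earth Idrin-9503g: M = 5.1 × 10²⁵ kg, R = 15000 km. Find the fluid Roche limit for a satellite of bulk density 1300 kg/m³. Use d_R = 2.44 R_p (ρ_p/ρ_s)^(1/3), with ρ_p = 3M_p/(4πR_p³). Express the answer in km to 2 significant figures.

ρ_p = 3M_p/(4πR_p³) = 3 × (5.1 × 10²⁵) / (4π × (1.5 × 10⁷ m)³) = 3600 kg/m³
d_R = 2.44 × 15000 km × (3600/1300)^(1/3)
    = 51000 km

51000 km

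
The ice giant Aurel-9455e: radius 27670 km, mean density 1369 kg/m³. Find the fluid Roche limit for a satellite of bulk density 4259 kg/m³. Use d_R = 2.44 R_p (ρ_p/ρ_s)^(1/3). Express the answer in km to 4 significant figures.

d_R = 2.44 × 27670 km × (1369/4259)^(1/3)
    = 46250 km

46250 km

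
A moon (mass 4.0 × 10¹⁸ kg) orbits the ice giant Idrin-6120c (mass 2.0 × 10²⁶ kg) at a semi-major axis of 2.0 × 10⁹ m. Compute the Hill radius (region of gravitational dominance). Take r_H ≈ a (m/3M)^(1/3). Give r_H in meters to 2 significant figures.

r_H ≈ a (m/3M)^(1/3)
    = (2.0 × 10⁹) × (4.0 × 10¹⁸ / (3 × 2.0 × 10²⁶))^(1/3)
    = 3.8 × 10⁶ m

3.8 × 10⁶ m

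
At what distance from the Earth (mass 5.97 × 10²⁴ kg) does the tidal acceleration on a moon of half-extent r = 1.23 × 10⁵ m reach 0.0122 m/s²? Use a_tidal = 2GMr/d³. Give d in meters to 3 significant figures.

2.00 × 10⁷ m

2GMr/d³ = a_tidal  ⇒  d = (2GMr / a_tidal)^(1/3)
d = (2 × 6.674×10⁻¹¹ × (5.97 × 10²⁴) × (1.23 × 10⁵) / (0.0122))^(1/3)
  = 2.00 × 10⁷ m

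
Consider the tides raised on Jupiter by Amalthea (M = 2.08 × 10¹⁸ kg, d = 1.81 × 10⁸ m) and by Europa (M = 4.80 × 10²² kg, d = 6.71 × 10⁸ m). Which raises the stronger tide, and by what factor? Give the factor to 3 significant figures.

Compare M/d³ for the two perturbers:
Amalthea: (2.08 × 10¹⁸) / (1.81 × 10⁸)³ = 3.508 × 10⁻⁷
Europa: (4.80 × 10²²) / (6.71 × 10⁸)³ = 1.589 × 10⁻⁴
Ratio (larger/smaller) = 453

Europa, by a factor of ≈ 453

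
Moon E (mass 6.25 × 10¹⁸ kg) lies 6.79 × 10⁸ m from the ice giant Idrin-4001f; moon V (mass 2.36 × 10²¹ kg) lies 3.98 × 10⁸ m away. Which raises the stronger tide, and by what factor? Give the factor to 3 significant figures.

Moon V, by a factor of ≈ 1870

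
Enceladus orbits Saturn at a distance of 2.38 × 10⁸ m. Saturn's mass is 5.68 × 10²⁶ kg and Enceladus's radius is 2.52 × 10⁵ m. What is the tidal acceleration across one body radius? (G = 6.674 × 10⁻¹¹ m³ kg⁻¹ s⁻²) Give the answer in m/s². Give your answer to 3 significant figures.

Δa = 2GMr/d³
   = 2 × (6.674 × 10⁻¹¹) × (5.68 × 10²⁶) × (2.52 × 10⁵) / (2.38 × 10⁸)³
   = 1.42 × 10⁻³ m/s²

1.42 × 10⁻³ m/s²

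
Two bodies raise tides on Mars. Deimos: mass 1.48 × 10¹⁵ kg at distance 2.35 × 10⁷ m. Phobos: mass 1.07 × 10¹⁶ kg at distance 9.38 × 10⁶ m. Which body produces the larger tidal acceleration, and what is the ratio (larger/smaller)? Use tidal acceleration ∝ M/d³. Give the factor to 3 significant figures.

Phobos, by a factor of ≈ 114

The tide-raising term goes as M/d³ (the gradient of a 1/d² field).
Deimos: (1.48 × 10¹⁵) / (2.35 × 10⁷)³ = 1.140 × 10⁻⁷
Phobos: (1.07 × 10¹⁶) / (9.38 × 10⁶)³ = 1.297 × 10⁻⁵
Ratio (larger/smaller) = 114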